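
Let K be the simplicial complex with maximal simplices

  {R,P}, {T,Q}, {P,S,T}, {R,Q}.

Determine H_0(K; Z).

H_0 ≅ Z.

Fix the vertex order P < Q < R < S < T and write every simplex with vertices in increasing order. Then dim K = 2 and the simplices of K are:

  0-simplices (5): P, Q, R, S, T
  1-simplices (6): PR, PS, PT, QR, QT, ST
  2-simplices (1): PST

giving chain groups C_0 ≅ Z^5, C_1 ≅ Z^6, C_2 ≅ Z^1.

The boundary map ∂_1: C_1 → C_0 maps an edge to its endpoints' difference, ∂[p,q] = q − p. For instance
  ∂PT = T − P.
The 5×6 boundary matrix has rank 4 and Smith normal form diag(1,1,1,1).

∂_2: C_2 → C_1 acts by ∂[p,q,r] = [q,r] − [p,r] + [p,q]. For instance
  ∂PST = ST − PT + PS.
This gives a 6×1 integer matrix of rank 1; reducing to Smith normal form yields diagonal entries (1).

From H_k ≅ ker(∂_k) / im(∂_{k+1}) we obtain:

  H_0: rank C_0 − rank ∂_1 = 5 − 4 = 1, and the invariant factors of ∂_1 are all 1, so H_0 ≅ Z.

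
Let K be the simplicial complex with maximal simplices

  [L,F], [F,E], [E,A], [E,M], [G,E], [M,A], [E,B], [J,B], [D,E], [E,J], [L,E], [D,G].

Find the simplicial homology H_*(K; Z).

Order the vertices as A < B < D < E < F < G < J < L < M. Listing each simplex with vertices in this order, K has dimension 1 with simplices:

  0-simplices (9): A, B, D, E, F, G, J, L, M
  1-simplices (12): AE, AM, BE, BJ, DE, DG, EF, EG, EJ, EL, EM, FL

so the chain groups are C_0 ≅ Z^9, C_1 ≅ Z^12.

The boundary map ∂_1: C_1 → C_0 sends each edge [p,q] (with p < q) to q − p.
The 9×12 boundary matrix has rank 8 and Smith normal form diag(1,1,1,1,1,1,1,1).

Computing H_k = (kernel of ∂_k) / (image of ∂_{k+1}):

  H_0: rank C_0 − rank ∂_1 = 9 − 8 = 1, and the invariant factors of ∂_1 are all 1, so H_0 = Z.
  H_1: rank ker ∂_1 − rank ∂_2 = (12 − 8) − 0 = 4, and there is no ∂_2, so H_1 = Z^4.

(K is a triangulation of a wedge of 4 circles.)

H_0 ≅ Z,  H_1 ≅ Z^4.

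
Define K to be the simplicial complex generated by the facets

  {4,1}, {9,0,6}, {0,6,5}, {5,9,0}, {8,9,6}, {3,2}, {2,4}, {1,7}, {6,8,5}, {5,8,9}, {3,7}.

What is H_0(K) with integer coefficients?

H_0 ≅ Z^2.

Order the vertices as 0 < 1 < 2 < 3 < 4 < 5 < 6 < 7 < 8 < 9. Listing each simplex with vertices in this order, K has dimension 2 with simplices:

  0-simplices (10): [0], [1], [2], [3], [4], [5], [6], [7], [8], [9]
  1-simplices (14): [0,5], [0,6], [0,9], [1,4], [1,7], [2,3], [2,4], [3,7], [5,6], [5,8], [5,9], [6,8], [6,9], [8,9]
  2-simplices (6): [0,5,6], [0,5,9], [0,6,9], [5,6,8], [5,8,9], [6,8,9]

so the chain groups are C_0 ≅ Z^10, C_1 ≅ Z^14, C_2 ≅ Z^6.

∂_1: C_1 → C_0 is given by ∂[p,q] = [q] − [p]. For instance
  ∂[1,7] = [7] − [1].
This gives a 10×14 integer matrix of rank 8; reducing to Smith normal form yields diagonal entries (1,1,1,1,1,1,1,1).

Boundary ∂_2: C_2 → C_1 acts by ∂[p,q,r] = [q,r] − [p,r] + [p,q]. For instance
  ∂[6,8,9] = [8,9] − [6,9] + [6,8],
  ∂[0,5,9] = [5,9] − [0,9] + [0,5].
The 14×6 boundary matrix has rank 5 and Smith normal form diag(1,1,1,1,1).

Computing H_k = (kernel of ∂_k) / (image of ∂_{k+1}):

  H_0: rank C_0 − rank ∂_1 = 10 − 8 = 2, and the invariant factors of ∂_1 are all 1, so H_0 = Z^2.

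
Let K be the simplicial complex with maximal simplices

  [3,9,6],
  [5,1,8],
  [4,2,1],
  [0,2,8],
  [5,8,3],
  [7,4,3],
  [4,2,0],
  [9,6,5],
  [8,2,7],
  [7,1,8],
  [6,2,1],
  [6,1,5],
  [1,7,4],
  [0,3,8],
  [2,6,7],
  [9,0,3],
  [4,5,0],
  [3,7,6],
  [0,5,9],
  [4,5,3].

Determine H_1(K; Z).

K has 10 vertices, 30 edges, 20 triangles.
rank ∂_1 = 9, rank ∂_2 = 20 ⇒ b_1 = 30 − 9 − 20 = 1; ∂_2 has invariant factor(s) [2] giving torsion. So H_1 ≅ Z ⊕ Z/2.

H_1 ≅ Z ⊕ Z/2.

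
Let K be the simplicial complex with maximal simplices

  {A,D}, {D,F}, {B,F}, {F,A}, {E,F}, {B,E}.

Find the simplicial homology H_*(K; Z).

Take the total order A < B < D < E < F on the vertex set. Then K (dimension 1) consists of the simplices:

  0-simplices (5): A, B, D, E, F
  1-simplices (6): AD, AF, BE, BF, DF, EF

giving chain groups C_0 ≅ Z^5, C_1 ≅ Z^6.

The boundary map ∂_1: C_1 → C_0 sends each edge [p,q] (with p < q) to q − p. For instance
  ∂AD = D − A.
The 5×6 boundary matrix has rank 4 and Smith normal form diag(1,1,1,1).

Now H_k = ker ∂_k / im ∂_{k+1}, so:

  H_0: rank C_0 − rank ∂_1 = 5 − 4 = 1, and the invariant factors of ∂_1 are all 1, so H_0 ≅ Z.
  H_1: rank ker ∂_1 − rank ∂_2 = (6 − 4) − 0 = 2, and there is no ∂_2, so H_1 ≅ Z^2.

H_0 ≅ Z,  H_1 ≅ Z^2.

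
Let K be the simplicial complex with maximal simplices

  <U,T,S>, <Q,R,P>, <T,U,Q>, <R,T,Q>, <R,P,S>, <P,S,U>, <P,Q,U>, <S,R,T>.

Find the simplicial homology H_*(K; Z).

H_0 ≅ Z,  H_1 = 0,  H_2 ≅ Z.

K has 6 vertices, 12 edges, 8 triangles.
rank ∂_0 = 0, rank ∂_1 = 5 ⇒ b_0 = 6 − 0 − 5 = 1; all invariant factors of ∂_1 are 1 so no torsion. So H_0 = Z.
rank ∂_1 = 5, rank ∂_2 = 7 ⇒ b_1 = 12 − 5 − 7 = 0; all invariant factors of ∂_2 are 1 so no torsion. So H_1 = 0.
rank ∂_2 = 7, rank ∂_3 = 0 ⇒ b_2 = 8 − 7 − 0 = 1. So H_2 = Z.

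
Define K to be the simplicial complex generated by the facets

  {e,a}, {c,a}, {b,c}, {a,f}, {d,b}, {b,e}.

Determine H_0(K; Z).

H_0 ≅ Z.

We work with the vertex ordering a < b < c < d < e < f. The simplices of K, each written with vertices in increasing order, are:

  0-simplices (6): a, b, c, d, e, f
  1-simplices (6): ac, ae, af, bc, bd, be

giving chain groups C_0 ≅ Z^6, C_1 ≅ Z^6.

Boundary ∂_1: C_1 → C_0 is given by ∂[p,q] = [q] − [p].
The 6×6 boundary matrix has rank 5 and Smith normal form diag(1,1,1,1,1).

Computing H_k = (kernel of ∂_k) / (image of ∂_{k+1}):

  H_0: rank C_0 − rank ∂_1 = 6 − 5 = 1, and the invariant factors of ∂_1 are all 1, so H_0 = Z.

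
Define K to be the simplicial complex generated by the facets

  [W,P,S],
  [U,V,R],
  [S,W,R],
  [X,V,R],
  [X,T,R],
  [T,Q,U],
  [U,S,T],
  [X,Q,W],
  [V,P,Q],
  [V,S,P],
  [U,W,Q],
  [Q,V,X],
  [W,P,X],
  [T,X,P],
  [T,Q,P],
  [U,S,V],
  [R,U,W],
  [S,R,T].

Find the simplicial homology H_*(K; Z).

Fix the vertex order P < Q < R < S < T < U < V < W < X and write every simplex with vertices in increasing order. Then dim K = 2 and the simplices of K are:

  0-simplices (9): P, Q, R, S, T, U, V, W, X
  1-simplices (27): PQ, PS, PT, PV, PW, PX, QT, QU, QV, QW, QX, RS, RT, RU, RV, RW, RX, ST, SU, SV, SW, TU, TX, UV, UW, VX, WX
  2-simplices (18): PQT, PQV, PSV, PSW, PTX, PWX, QTU, QUW, QVX, QWX, RST, RSW, RTX, RUV, RUW, RVX, STU, SUV

so the chain groups are C_0 ≅ Z^9, C_1 ≅ Z^27, C_2 ≅ Z^18.

Boundary ∂_1: C_1 → C_0 sends each edge [p,q] (with p < q) to q − p.
This gives a 9×27 integer matrix of rank 8; reducing to Smith normal form yields diagonal entries (1,1,1,1,1,1,1,1).

∂_2: C_2 → C_1 maps a triangle to the signed sum of its edges. For instance
  ∂PQV = QV − PV + PQ,
  ∂RTX = TX − RX + RT.
This gives a 27×18 integer matrix of rank 18; reducing to Smith normal form yields diagonal entries (1,1,1,1,1,1,1,1,1,1,1,1,1,1,1,1,1,2).

From H_k ≅ ker(∂_k) / im(∂_{k+1}) we obtain:

  H_0: rank C_0 − rank ∂_1 = 9 − 8 = 1, and the invariant factors of ∂_1 are all 1, so H_0 = Z.
  H_1: rank ker ∂_1 − rank ∂_2 = (27 − 8) − 18 = 1, and ∂_2 has invariant factor 2 > 1, so H_1 = Z × Z/2.
  H_2: rank ker ∂_2 − rank ∂_3 = (18 − 18) − 0 = 0, and there is no ∂_3, so H_2 = 0.

As a check, the Euler characteristic is 9 − 27 + 18 = 0, which agrees with 1 − 1 + 0 = 0.
(K is a triangulation of the Klein bottle.)

H_0 ≅ Z,  H_1 ≅ Z × Z/2,  H_2 = 0.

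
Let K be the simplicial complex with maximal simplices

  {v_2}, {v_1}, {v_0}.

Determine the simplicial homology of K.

We work with the vertex ordering v_0 < v_1 < v_2. The simplices of K, each written with vertices in increasing order, are:

  0-simplices (3): [v_0], [v_1], [v_2]

giving chain groups C_0 ≅ Z^3.

Reading off H_k = ker ∂_k / im ∂_{k+1}:

  H_0: rank C_0 − rank ∂_1 = 3 − 0 = 3, and there is no ∂_1, so H_0 ≅ Z^3.

H_0 = Z^3.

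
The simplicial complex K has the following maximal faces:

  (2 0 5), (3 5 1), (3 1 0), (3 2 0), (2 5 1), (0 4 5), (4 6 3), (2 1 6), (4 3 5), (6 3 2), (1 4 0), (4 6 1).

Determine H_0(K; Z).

H_0 ≅ Z.

Fix the vertex order 0 < 1 < 2 < 3 < 4 < 5 < 6 and write every simplex with vertices in increasing order. Then dim K = 2 and the simplices of K are:

  0-simplices (7): [0], [1], [2], [3], [4], [5], [6]
  1-simplices (18): [0,1], [0,2], [0,3], [0,4], [0,5], [1,2], [1,3], [1,4], [1,5], [1,6], [2,3], [2,5], [2,6], [3,4], [3,5], [3,6], [4,5], [4,6]
  2-simplices (12): [0,1,3], [0,1,4], [0,2,3], [0,2,5], [0,4,5], [1,2,5], [1,2,6], [1,3,5], [1,4,6], [2,3,6], [3,4,5], [3,4,6]

Hence C_0 ≅ Z^7, C_1 ≅ Z^18, C_2 ≅ Z^12.

∂_1: C_1 → C_0 maps an edge to its endpoints' difference, ∂[p,q] = q − p. For instance
  ∂[0,5] = [5] − [0].
As a 7×18 matrix over Z this has rank 6, with invariant factors (1,1,1,1,1,1).

The boundary map ∂_2: C_2 → C_1 acts by ∂[p,q,r] = [q,r] − [p,r] + [p,q]. For instance
  ∂[0,2,3] = [2,3] − [0,3] + [0,2],
  ∂[0,4,5] = [4,5] − [0,5] + [0,4].
The 18×12 boundary matrix has rank 12 and Smith normal form diag(1,1,1,1,1,1,1,1,1,1,1,2).

Now H_k = ker ∂_k / im ∂_{k+1}, so:

  H_0: rank C_0 − rank ∂_1 = 7 − 6 = 1, and the invariant factors of ∂_1 are all 1, so H_0 = Z.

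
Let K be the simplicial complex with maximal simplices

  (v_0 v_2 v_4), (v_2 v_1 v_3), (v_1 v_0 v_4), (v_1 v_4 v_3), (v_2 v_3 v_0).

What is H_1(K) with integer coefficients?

H_1 = Z.

Fix the vertex order v_0 < v_1 < v_2 < v_3 < v_4 and write every simplex with vertices in increasing order. Then dim K = 2 and the simplices of K are:

  0-simplices (5): [v_0], [v_1], [v_2], [v_3], [v_4]
  1-simplices (10): [v_0,v_1], [v_0,v_2], [v_0,v_3], [v_0,v_4], [v_1,v_2], [v_1,v_3], [v_1,v_4], [v_2,v_3], [v_2,v_4], [v_3,v_4]
  2-simplices (5): [v_0,v_1,v_4], [v_0,v_2,v_3], [v_0,v_2,v_4], [v_1,v_2,v_3], [v_1,v_3,v_4]

giving chain groups C_0 ≅ Z^5, C_1 ≅ Z^10, C_2 ≅ Z^5.

Boundary ∂_1: C_1 → C_0 is given by ∂[p,q] = [q] − [p].
The resulting 5×10 matrix has rank 4, and its Smith normal form has invariant factors (1,1,1,1).

The boundary map ∂_2: C_2 → C_1 maps a triangle to the signed sum of its edges. For instance
  ∂[v_0,v_1,v_4] = [v_1,v_4] − [v_0,v_4] + [v_0,v_1],
  ∂[v_1,v_2,v_3] = [v_2,v_3] − [v_1,v_3] + [v_1,v_2].
As a 10×5 matrix over Z this has rank 5, with invariant factors (1,1,1,1,1).

Reading off H_k = ker ∂_k / im ∂_{k+1}:

  H_1: rank ker ∂_1 − rank ∂_2 = (10 − 4) − 5 = 1, and the invariant factors of ∂_2 are all 1, so H_1 ≅ Z.

(K is a triangulation of the Möbius band.)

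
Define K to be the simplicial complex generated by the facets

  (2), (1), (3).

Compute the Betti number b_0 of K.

Take the total order 1 < 2 < 3 on the vertex set. Then K (dimension 0) consists of the simplices:

  0-simplices (3): [1], [2], [3]

giving chain groups C_0 ≅ Z^3.

Computing H_k = (kernel of ∂_k) / (image of ∂_{k+1}):

  H_0: rank C_0 − rank ∂_1 = 3 − 0 = 3, and there is no ∂_1, so H_0 = Z^3.

Hence the Betti numbers are b_0 = 3.

b_0 = 3.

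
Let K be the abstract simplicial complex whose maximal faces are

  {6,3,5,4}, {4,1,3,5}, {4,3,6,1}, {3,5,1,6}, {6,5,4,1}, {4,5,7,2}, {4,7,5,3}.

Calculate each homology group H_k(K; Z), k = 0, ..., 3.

Fix the vertex order 1 < 2 < 3 < 4 < 5 < 6 < 7 and write every simplex with vertices in increasing order. Then dim K = 3 and the simplices of K are:

  0-simplices (7): [1], [2], [3], [4], [5], [6], [7]
  1-simplices (16): [1,3], [1,4], [1,5], [1,6], [2,4], [2,5], [2,7], [3,4], [3,5], [3,6], [3,7], [4,5], [4,6], [4,7], [5,6], [5,7]
  2-simplices (16): [1,3,4], [1,3,5], [1,3,6], [1,4,5], [1,4,6], [1,5,6], [2,4,5], [2,4,7], [2,5,7], [3,4,5], [3,4,6], [3,4,7], [3,5,6], [3,5,7], [4,5,6], [4,5,7]
  3-simplices (7): [1,3,4,5], [1,3,4,6], [1,3,5,6], [1,4,5,6], [2,4,5,7], [3,4,5,6], [3,4,5,7]

giving chain groups C_0 ≅ Z^7, C_1 ≅ Z^16, C_2 ≅ Z^16, C_3 ≅ Z^7.

∂_1: C_1 → C_0 is given by ∂[p,q] = [q] − [p].
The 7×16 boundary matrix has rank 6 and Smith normal form diag(1,1,1,1,1,1).

∂_2: C_2 → C_1 acts by ∂[p,q,r] = [q,r] − [p,r] + [p,q]. For instance
  ∂[2,5,7] = [5,7] − [2,7] + [2,5],
  ∂[4,5,6] = [5,6] − [4,6] + [4,5].
This gives a 16×16 integer matrix of rank 10; reducing to Smith normal form yields diagonal entries (1,1,1,1,1,1,1,1,1,1).

The boundary map ∂_3: C_3 → C_2 sends each 3-simplex σ to the alternating sum Σ_i (−1)^i (σ with its i-th vertex removed). For instance
  ∂[2,4,5,7] = [4,5,7] − [2,5,7] + [2,4,7] − [2,4,5],
  ∂[3,4,5,7] = [4,5,7] − [3,5,7] + [3,4,7] − [3,4,5].
As a 16×7 matrix over Z this has rank 6, with invariant factors (1,1,1,1,1,1).

From H_k ≅ ker(∂_k) / im(∂_{k+1}) we obtain:

  H_0: rank C_0 − rank ∂_1 = 7 − 6 = 1, and the invariant factors of ∂_1 are all 1, so H_0 = Z.
  H_1: rank ker ∂_1 − rank ∂_2 = (16 − 6) − 10 = 0, and the invariant factors of ∂_2 are all 1, so H_1 = 0.
  H_2: rank ker ∂_2 − rank ∂_3 = (16 − 10) − 6 = 0, and the invariant factors of ∂_3 are all 1, so H_2 = 0.
  H_3: rank ker ∂_3 − rank ∂_4 = (7 − 6) − 0 = 1, and there is no ∂_4, so H_3 = Z.

As a check, the Euler characteristic is 7 − 16 + 16 − 7 = 0, which agrees with 1 − 0 + 0 − 1 = 0.

H_0 ≅ Z,  H_1 = 0,  H_2 = 0,  H_3 ≅ Z.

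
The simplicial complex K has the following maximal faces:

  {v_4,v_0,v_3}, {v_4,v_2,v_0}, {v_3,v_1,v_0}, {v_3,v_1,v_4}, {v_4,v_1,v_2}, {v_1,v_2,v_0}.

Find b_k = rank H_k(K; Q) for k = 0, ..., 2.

b_0 = 1, b_1 = 0, b_2 = 1.

We work with the vertex ordering v_0 < v_1 < v_2 < v_3 < v_4. The simplices of K, each written with vertices in increasing order, are:

  0-simplices (5): [v_0], [v_1], [v_2], [v_3], [v_4]
  1-simplices (9): [v_0,v_1], [v_0,v_2], [v_0,v_3], [v_0,v_4], [v_1,v_2], [v_1,v_3], [v_1,v_4], [v_2,v_4], [v_3,v_4]
  2-simplices (6): [v_0,v_1,v_2], [v_0,v_1,v_3], [v_0,v_2,v_4], [v_0,v_3,v_4], [v_1,v_2,v_4], [v_1,v_3,v_4]

Hence C_0 ≅ Z^5, C_1 ≅ Z^9, C_2 ≅ Z^6.

Boundary ∂_1: C_1 → C_0 is given by ∂[p,q] = [q] − [p].
As a 5×9 matrix over Z this has rank 4, with invariant factors (1,1,1,1).

The boundary map ∂_2: C_2 → C_1 sends each 2-simplex [p,q,r] to [q,r] − [p,r] + [p,q]. For instance
  ∂[v_0,v_1,v_3] = [v_1,v_3] − [v_0,v_3] + [v_0,v_1],
  ∂[v_1,v_3,v_4] = [v_3,v_4] − [v_1,v_4] + [v_1,v_3].
As a 9×6 matrix over Z this has rank 5, with invariant factors (1,1,1,1,1).

Computing H_k = (kernel of ∂_k) / (image of ∂_{k+1}):

  H_0: rank C_0 − rank ∂_1 = 5 − 4 = 1, and the invariant factors of ∂_1 are all 1, so H_0 = Z.
  H_1: rank ker ∂_1 − rank ∂_2 = (9 − 4) − 5 = 0, and the invariant factors of ∂_2 are all 1, so H_1 = 0.
  H_2: rank ker ∂_2 − rank ∂_3 = (6 − 5) − 0 = 1, and there is no ∂_3, so H_2 = Z.

(K is a triangulation of the 2-sphere S^2.)

Hence the Betti numbers are b_0 = 1, b_1 = 0, b_2 = 1.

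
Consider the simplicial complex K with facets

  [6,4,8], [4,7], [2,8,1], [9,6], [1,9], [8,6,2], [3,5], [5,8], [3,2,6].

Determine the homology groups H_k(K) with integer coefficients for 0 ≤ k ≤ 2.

H_0 = Z,  H_1 = Z^2,  H_2 = 0.

Take the total order 1 < 2 < 3 < 4 < 5 < 6 < 7 < 8 < 9 on the vertex set. Then K (dimension 2) consists of the simplices:

  0-simplices (9): [1], [2], [3], [4], [5], [6], [7], [8], [9]
  1-simplices (14): [1,2], [1,8], [1,9], [2,3], [2,6], [2,8], [3,5], [3,6], [4,6], [4,7], [4,8], [5,8], [6,8], [6,9]
  2-simplices (4): [1,2,8], [2,3,6], [2,6,8], [4,6,8]

Hence C_0 ≅ Z^9, C_1 ≅ Z^14, C_2 ≅ Z^4.

∂_1: C_1 → C_0 sends each edge [p,q] (with p < q) to q − p.
As a 9×14 matrix over Z this has rank 8, with invariant factors (1,1,1,1,1,1,1,1).

∂_2: C_2 → C_1 acts by ∂[p,q,r] = [q,r] − [p,r] + [p,q]. For instance
  ∂[1,2,8] = [2,8] − [1,8] + [1,2],
  ∂[2,6,8] = [6,8] − [2,8] + [2,6].
As a 14×4 matrix over Z this has rank 4, with invariant factors (1,1,1,1).

Computing H_k = (kernel of ∂_k) / (image of ∂_{k+1}):

  H_0: rank C_0 − rank ∂_1 = 9 − 8 = 1, and the invariant factors of ∂_1 are all 1, so H_0 ≅ Z.
  H_1: rank ker ∂_1 − rank ∂_2 = (14 − 8) − 4 = 2, and the invariant factors of ∂_2 are all 1, so H_1 ≅ Z^2.
  H_2: rank ker ∂_2 − rank ∂_3 = (4 − 4) − 0 = 0, and there is no ∂_3, so H_2 ≅ 0.

As a check, the Euler characteristic is 9 − 14 + 4 = -1, which agrees with 1 − 2 + 0 = -1.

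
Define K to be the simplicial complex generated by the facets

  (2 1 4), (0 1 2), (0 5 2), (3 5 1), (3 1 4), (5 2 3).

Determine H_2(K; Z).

Fix the vertex order 0 < 1 < 2 < 3 < 4 < 5 and write every simplex with vertices in increasing order. Then dim K = 2 and the simplices of K are:

  0-simplices (6): [0], [1], [2], [3], [4], [5]
  1-simplices (12): [0,1], [0,2], [0,5], [1,2], [1,3], [1,4], [1,5], [2,3], [2,4], [2,5], [3,4], [3,5]
  2-simplices (6): [0,1,2], [0,2,5], [1,2,4], [1,3,4], [1,3,5], [2,3,5]

Hence C_0 ≅ Z^6, C_1 ≅ Z^12, C_2 ≅ Z^6.

Boundary ∂_1: C_1 → C_0 is given by ∂[p,q] = [q] − [p]. For instance
  ∂[2,4] = [4] − [2].
This gives a 6×12 integer matrix of rank 5; reducing to Smith normal form yields diagonal entries (1,1,1,1,1).

The boundary map ∂_2: C_2 → C_1 maps a triangle to the signed sum of its edges. For instance
  ∂[0,2,5] = [2,5] − [0,5] + [0,2],
  ∂[0,1,2] = [1,2] − [0,2] + [0,1].
The 12×6 boundary matrix has rank 6 and Smith normal form diag(1,1,1,1,1,1).

Now H_k = ker ∂_k / im ∂_{k+1}, so:

  H_2: rank ker ∂_2 − rank ∂_3 = (6 − 6) − 0 = 0, and there is no ∂_3, so H_2 ≅ 0.

(K is a triangulation of the cylinder S^1 x I.)

H_2 = 0.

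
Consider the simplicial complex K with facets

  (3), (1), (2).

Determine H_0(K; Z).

H_0 ≅ Z^3.

K has 3 vertices.
rank ∂_0 = 0, rank ∂_1 = 0 ⇒ b_0 = 3 − 0 − 0 = 3. So H_0 = Z^3.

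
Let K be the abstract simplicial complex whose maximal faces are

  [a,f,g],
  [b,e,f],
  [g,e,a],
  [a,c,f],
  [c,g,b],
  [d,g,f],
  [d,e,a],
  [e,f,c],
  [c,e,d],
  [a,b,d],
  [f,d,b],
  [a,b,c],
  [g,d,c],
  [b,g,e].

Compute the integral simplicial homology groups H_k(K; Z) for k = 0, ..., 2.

H_0 = Z,  H_1 = Z^2,  H_2 = Z.

Fix the vertex order a < b < c < d < e < f < g and write every simplex with vertices in increasing order. Then dim K = 2 and the simplices of K are:

  0-simplices (7): a, b, c, d, e, f, g
  1-simplices (21): ab, ac, ad, ae, af, ag, bc, bd, be, bf, bg, cd, ce, cf, cg, de, df, dg, ef, eg, fg
  2-simplices (14): abc, abd, acf, ade, aeg, afg, bcg, bdf, bef, beg, cde, cdg, cef, dfg

so the chain groups are C_0 ≅ Z^7, C_1 ≅ Z^21, C_2 ≅ Z^14.

∂_1: C_1 → C_0 sends each edge [p,q] (with p < q) to q − p.
As a 7×21 matrix over Z this has rank 6, with invariant factors (1,1,1,1,1,1).

∂_2: C_2 → C_1 sends each 2-simplex [p,q,r] to [q,r] − [p,r] + [p,q]. For instance
  ∂abc = bc − ac + ab,
  ∂cde = de − ce + cd.
This gives a 21×14 integer matrix of rank 13; reducing to Smith normal form yields diagonal entries (1,1,1,1,1,1,1,1,1,1,1,1,1).

From H_k ≅ ker(∂_k) / im(∂_{k+1}) we obtain:

  H_0: rank C_0 − rank ∂_1 = 7 − 6 = 1, and the invariant factors of ∂_1 are all 1, so H_0 = Z.
  H_1: rank ker ∂_1 − rank ∂_2 = (21 − 6) − 13 = 2, and the invariant factors of ∂_2 are all 1, so H_1 = Z^2.
  H_2: rank ker ∂_2 − rank ∂_3 = (14 − 13) − 0 = 1, and there is no ∂_3, so H_2 = Z.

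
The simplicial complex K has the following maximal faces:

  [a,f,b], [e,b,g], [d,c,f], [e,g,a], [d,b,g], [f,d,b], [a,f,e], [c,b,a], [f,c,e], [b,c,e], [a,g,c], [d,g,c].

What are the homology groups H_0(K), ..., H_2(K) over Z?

Fix the vertex order a < b < c < d < e < f < g and write every simplex with vertices in increasing order. Then dim K = 2 and the simplices of K are:

  0-simplices (7): a, b, c, d, e, f, g
  1-simplices (18): ab, ac, ae, af, ag, bc, bd, be, bf, bg, cd, ce, cf, cg, df, dg, ef, eg
  2-simplices (12): abc, abf, acg, aef, aeg, bce, bdf, bdg, beg, cdf, cdg, cef

giving chain groups C_0 ≅ Z^7, C_1 ≅ Z^18, C_2 ≅ Z^12.

∂_1: C_1 → C_0 sends each edge [p,q] (with p < q) to q − p. For instance
  ∂cd = d − c.
The resulting 7×18 matrix has rank 6, and its Smith normal form has invariant factors (1,1,1,1,1,1).

∂_2: C_2 → C_1 maps a triangle to the signed sum of its edges. For instance
  ∂bce = ce − be + bc,
  ∂cef = ef − cf + ce.
As a 18×12 matrix over Z this has rank 12, with invariant factors (1,1,1,1,1,1,1,1,1,1,1,2).

Computing H_k = (kernel of ∂_k) / (image of ∂_{k+1}):

  H_0: rank C_0 − rank ∂_1 = 7 − 6 = 1, and the invariant factors of ∂_1 are all 1, so H_0 = Z.
  H_1: rank ker ∂_1 − rank ∂_2 = (18 − 6) − 12 = 0, and ∂_2 has invariant factor 2 > 1, so H_1 = Z/2Z.
  H_2: rank ker ∂_2 − rank ∂_3 = (12 − 12) − 0 = 0, and there is no ∂_3, so H_2 = 0.

As a check, the Euler characteristic is 7 − 18 + 12 = 1, which agrees with 1 − 0 + 0 = 1.
(K is a triangulation of the real projective plane RP^2.)

H_0 = Z,  H_1 = Z/2Z,  H_2 = 0.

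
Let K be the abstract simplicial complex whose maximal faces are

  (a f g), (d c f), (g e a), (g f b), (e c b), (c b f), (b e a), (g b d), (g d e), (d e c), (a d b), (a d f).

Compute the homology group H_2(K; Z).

Take the total order a < b < c < d < e < f < g on the vertex set. Then K (dimension 2) consists of the simplices:

  0-simplices (7): a, b, c, d, e, f, g
  1-simplices (18): ab, ad, ae, af, ag, bc, bd, be, bf, bg, cd, ce, cf, de, df, dg, eg, fg
  2-simplices (12): abd, abe, adf, aeg, afg, bce, bcf, bdg, bfg, cde, cdf, deg

so the chain groups are C_0 ≅ Z^7, C_1 ≅ Z^18, C_2 ≅ Z^12.

The boundary map ∂_1: C_1 → C_0 sends each edge [p,q] (with p < q) to q − p.
The 7×18 boundary matrix has rank 6 and Smith normal form diag(1,1,1,1,1,1).

The boundary map ∂_2: C_2 → C_1 sends each 2-simplex [p,q,r] to [q,r] − [p,r] + [p,q]. For instance
  ∂abe = be − ae + ab,
  ∂aeg = eg − ag + ae.
The 18×12 boundary matrix has rank 12 and Smith normal form diag(1,1,1,1,1,1,1,1,1,1,1,2).

Now H_k = ker ∂_k / im ∂_{k+1}, so:

  H_2: rank ker ∂_2 − rank ∂_3 = (12 − 12) − 0 = 0, and there is no ∂_3, so H_2 ≅ 0.

(K is a triangulation of the real projective plane RP^2.)

H_2 = 0.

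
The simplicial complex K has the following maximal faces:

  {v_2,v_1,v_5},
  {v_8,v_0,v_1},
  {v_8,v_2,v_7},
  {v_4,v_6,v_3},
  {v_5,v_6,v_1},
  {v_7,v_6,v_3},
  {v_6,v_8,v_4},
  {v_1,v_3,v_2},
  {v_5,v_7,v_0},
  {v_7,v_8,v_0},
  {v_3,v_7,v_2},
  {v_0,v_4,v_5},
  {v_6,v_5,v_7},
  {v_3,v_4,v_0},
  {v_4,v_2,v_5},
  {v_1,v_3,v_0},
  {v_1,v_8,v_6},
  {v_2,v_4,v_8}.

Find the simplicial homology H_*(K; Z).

Order the vertices as v_0 < v_1 < v_2 < v_3 < v_4 < v_5 < v_6 < v_7 < v_8. Listing each simplex with vertices in this order, K has dimension 2 with simplices:

  0-simplices (9): [v_0], [v_1], [v_2], [v_3], [v_4], [v_5], [v_6], [v_7], [v_8]
  1-simplices (27): (27 of them)
  2-simplices (18): (18 of them)

Hence C_0 ≅ Z^9, C_1 ≅ Z^27, C_2 ≅ Z^18.

∂_1: C_1 → C_0 is given by ∂[p,q] = [q] − [p].
The 9×27 boundary matrix has rank 8 and Smith normal form diag(1,1,1,1,1,1,1,1).

Boundary ∂_2: C_2 → C_1 sends each 2-simplex [p,q,r] to [q,r] − [p,r] + [p,q]. For instance
  ∂[v_5,v_6,v_7] = [v_6,v_7] − [v_5,v_7] + [v_5,v_6],
  ∂[v_1,v_6,v_8] = [v_6,v_8] − [v_1,v_8] + [v_1,v_6].
As a 27×18 matrix over Z this has rank 17, with invariant factors (1,1,1,1,1,1,1,1,1,1,1,1,1,1,1,1,1).

Computing H_k = (kernel of ∂_k) / (image of ∂_{k+1}):

  H_0: rank C_0 − rank ∂_1 = 9 − 8 = 1, and the invariant factors of ∂_1 are all 1, so H_0 = Z.
  H_1: rank ker ∂_1 − rank ∂_2 = (27 − 8) − 17 = 2, and the invariant factors of ∂_2 are all 1, so H_1 = Z^2.
  H_2: rank ker ∂_2 − rank ∂_3 = (18 − 17) − 0 = 1, and there is no ∂_3, so H_2 = Z.

H_0 = Z,  H_1 = Z^2,  H_2 = Z.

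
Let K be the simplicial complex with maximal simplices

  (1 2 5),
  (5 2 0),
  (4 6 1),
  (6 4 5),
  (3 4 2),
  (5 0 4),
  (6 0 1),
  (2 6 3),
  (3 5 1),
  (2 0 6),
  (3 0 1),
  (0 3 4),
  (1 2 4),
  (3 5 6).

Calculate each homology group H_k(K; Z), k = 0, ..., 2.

Order the vertices as 0 < 1 < 2 < 3 < 4 < 5 < 6. Listing each simplex with vertices in this order, K has dimension 2 with simplices:

  0-simplices (7): [0], [1], [2], [3], [4], [5], [6]
  1-simplices (21): [0,1], [0,2], [0,3], [0,4], [0,5], [0,6], [1,2], [1,3], [1,4], [1,5], [1,6], [2,3], [2,4], [2,5], [2,6], [3,4], [3,5], [3,6], [4,5], [4,6], [5,6]
  2-simplices (14): [0,1,3], [0,1,6], [0,2,5], [0,2,6], [0,3,4], [0,4,5], [1,2,4], [1,2,5], [1,3,5], [1,4,6], [2,3,4], [2,3,6], [3,5,6], [4,5,6]

giving chain groups C_0 ≅ Z^7, C_1 ≅ Z^21, C_2 ≅ Z^14.

∂_1: C_1 → C_0 maps an edge to its endpoints' difference, ∂[p,q] = q − p. For instance
  ∂[5,6] = [6] − [5].
As a 7×21 matrix over Z this has rank 6, with invariant factors (1,1,1,1,1,1).

The boundary map ∂_2: C_2 → C_1 sends each 2-simplex [p,q,r] to [q,r] − [p,r] + [p,q]. For instance
  ∂[1,2,5] = [2,5] − [1,5] + [1,2],
  ∂[2,3,4] = [3,4] − [2,4] + [2,3].
As a 21×14 matrix over Z this has rank 13, with invariant factors (1,1,1,1,1,1,1,1,1,1,1,1,1).

Reading off H_k = ker ∂_k / im ∂_{k+1}:

  H_0: rank C_0 − rank ∂_1 = 7 − 6 = 1, and the invariant factors of ∂_1 are all 1, so H_0 = Z.
  H_1: rank ker ∂_1 − rank ∂_2 = (21 − 6) − 13 = 2, and the invariant factors of ∂_2 are all 1, so H_1 = Z^2.
  H_2: rank ker ∂_2 − rank ∂_3 = (14 − 13) − 0 = 1, and there is no ∂_3, so H_2 = Z.

As a check, the Euler characteristic is 7 − 21 + 14 = 0, which agrees with 1 − 2 + 1 = 0.

H_0 ≅ Z,  H_1 ≅ Z^2,  H_2 ≅ Z.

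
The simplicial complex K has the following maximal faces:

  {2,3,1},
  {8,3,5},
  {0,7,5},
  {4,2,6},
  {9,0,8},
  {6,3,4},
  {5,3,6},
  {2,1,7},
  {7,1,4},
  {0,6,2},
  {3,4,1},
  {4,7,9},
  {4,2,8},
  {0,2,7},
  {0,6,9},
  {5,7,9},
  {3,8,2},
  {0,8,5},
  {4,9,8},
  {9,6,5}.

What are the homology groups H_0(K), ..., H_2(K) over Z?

H_0 = Z,  H_1 = Z ⊕ Z/2Z,  H_2 = 0.

Take the total order 0 < 1 < 2 < 3 < 4 < 5 < 6 < 7 < 8 < 9 on the vertex set. Then K (dimension 2) consists of the simplices:

  0-simplices (10): [0], [1], [2], [3], [4], [5], [6], [7], [8], [9]
  1-simplices (30): (30 of them)
  2-simplices (20): (20 of them)

giving chain groups C_0 ≅ Z^10, C_1 ≅ Z^30, C_2 ≅ Z^20.

The boundary map ∂_1: C_1 → C_0 is given by ∂[p,q] = [q] − [p].
This gives a 10×30 integer matrix of rank 9; reducing to Smith normal form yields diagonal entries (1,1,1,1,1,1,1,1,1).

Boundary ∂_2: C_2 → C_1 maps a triangle to the signed sum of its edges. For instance
  ∂[1,2,3] = [2,3] − [1,3] + [1,2],
  ∂[5,6,9] = [6,9] − [5,9] + [5,6].
As a 30×20 matrix over Z this has rank 20, with invariant factors (1,1,1,1,1,1,1,1,1,1,1,1,1,1,1,1,1,1,1,2).

Now H_k = ker ∂_k / im ∂_{k+1}, so:

  H_0: rank C_0 − rank ∂_1 = 10 − 9 = 1, and the invariant factors of ∂_1 are all 1, so H_0 ≅ Z.
  H_1: rank ker ∂_1 − rank ∂_2 = (30 − 9) − 20 = 1, and ∂_2 has invariant factor 2 > 1, so H_1 ≅ Z ⊕ Z/2Z.
  H_2: rank ker ∂_2 − rank ∂_3 = (20 − 20) − 0 = 0, and there is no ∂_3, so H_2 ≅ 0.

As a check, the Euler characteristic is 10 − 30 + 20 = 0, which agrees with 1 − 1 + 0 = 0.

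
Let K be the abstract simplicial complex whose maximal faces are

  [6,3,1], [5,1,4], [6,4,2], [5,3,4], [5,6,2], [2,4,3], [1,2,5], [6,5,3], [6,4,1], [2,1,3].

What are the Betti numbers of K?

Fix the vertex order 1 < 2 < 3 < 4 < 5 < 6 and write every simplex with vertices in increasing order. Then dim K = 2 and the simplices of K are:

  0-simplices (6): [1], [2], [3], [4], [5], [6]
  1-simplices (15): [1,2], [1,3], [1,4], [1,5], [1,6], [2,3], [2,4], [2,5], [2,6], [3,4], [3,5], [3,6], [4,5], [4,6], [5,6]
  2-simplices (10): [1,2,3], [1,2,5], [1,3,6], [1,4,5], [1,4,6], [2,3,4], [2,4,6], [2,5,6], [3,4,5], [3,5,6]

giving chain groups C_0 ≅ Z^6, C_1 ≅ Z^15, C_2 ≅ Z^10.

The boundary map ∂_1: C_1 → C_0 sends each edge [p,q] (with p < q) to q − p.
The 6×15 boundary matrix has rank 5 and Smith normal form diag(1,1,1,1,1).

Boundary ∂_2: C_2 → C_1 acts by ∂[p,q,r] = [q,r] − [p,r] + [p,q]. For instance
  ∂[1,3,6] = [3,6] − [1,6] + [1,3],
  ∂[3,4,5] = [4,5] − [3,5] + [3,4].
As a 15×10 matrix over Z this has rank 10, with invariant factors (1,1,1,1,1,1,1,1,1,2).

Computing H_k = (kernel of ∂_k) / (image of ∂_{k+1}):

  H_0: rank C_0 − rank ∂_1 = 6 − 5 = 1, and the invariant factors of ∂_1 are all 1, so H_0 ≅ Z.
  H_1: rank ker ∂_1 − rank ∂_2 = (15 − 5) − 10 = 0, and ∂_2 has invariant factor 2 > 1, so H_1 ≅ Z/2Z.
  H_2: rank ker ∂_2 − rank ∂_3 = (10 − 10) − 0 = 0, and there is no ∂_3, so H_2 ≅ 0.

As a check, the Euler characteristic is 6 − 15 + 10 = 1, which agrees with 1 − 0 + 0 = 1.
(K is a triangulation of the real projective plane RP^2.)

Hence the Betti numbers are b_0 = 1, b_1 = 0, b_2 = 0.

b_0 = 1, b_1 = 0, b_2 = 0.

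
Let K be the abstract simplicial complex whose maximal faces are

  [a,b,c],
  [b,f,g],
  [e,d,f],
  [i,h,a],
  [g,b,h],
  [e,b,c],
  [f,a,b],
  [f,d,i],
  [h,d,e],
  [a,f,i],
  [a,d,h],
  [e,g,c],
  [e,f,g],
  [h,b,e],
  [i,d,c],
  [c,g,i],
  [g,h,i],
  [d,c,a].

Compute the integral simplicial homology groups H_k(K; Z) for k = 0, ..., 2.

Fix the vertex order a < b < c < d < e < f < g < h < i and write every simplex with vertices in increasing order. Then dim K = 2 and the simplices of K are:

  0-simplices (9): a, b, c, d, e, f, g, h, i
  1-simplices (27): ab, ac, ad, af, ah, ai, bc, be, bf, bg, bh, cd, ce, cg, ci, de, df, dh, di, ef, eg, eh, fg, fi, gh, gi, hi
  2-simplices (18): abc, abf, acd, adh, afi, ahi, bce, beh, bfg, bgh, cdi, ceg, cgi, def, deh, dfi, efg, ghi

so the chain groups are C_0 ≅ Z^9, C_1 ≅ Z^27, C_2 ≅ Z^18.

The boundary map ∂_1: C_1 → C_0 maps an edge to its endpoints' difference, ∂[p,q] = q − p. For instance
  ∂eh = h − e.
The 9×27 boundary matrix has rank 8 and Smith normal form diag(1,1,1,1,1,1,1,1).

The boundary map ∂_2: C_2 → C_1 maps a triangle to the signed sum of its edges. For instance
  ∂bce = ce − be + bc,
  ∂cdi = di − ci + cd.
This gives a 27×18 integer matrix of rank 18; reducing to Smith normal form yields diagonal entries (1,1,1,1,1,1,1,1,1,1,1,1,1,1,1,1,1,2).

Now H_k = ker ∂_k / im ∂_{k+1}, so:

  H_0: rank C_0 − rank ∂_1 = 9 − 8 = 1, and the invariant factors of ∂_1 are all 1, so H_0 ≅ Z.
  H_1: rank ker ∂_1 − rank ∂_2 = (27 − 8) − 18 = 1, and ∂_2 has invariant factor 2 > 1, so H_1 ≅ Z × Z/2.
  H_2: rank ker ∂_2 − rank ∂_3 = (18 − 18) − 0 = 0, and there is no ∂_3, so H_2 ≅ 0.

H_0 ≅ Z,  H_1 ≅ Z × Z/2,  H_2 = 0.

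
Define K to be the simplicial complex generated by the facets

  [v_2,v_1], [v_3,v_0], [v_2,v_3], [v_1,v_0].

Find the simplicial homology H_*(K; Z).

H_0 ≅ Z,  H_1 ≅ Z.

Take the total order v_0 < v_1 < v_2 < v_3 on the vertex set. Then K (dimension 1) consists of the simplices:

  0-simplices (4): [v_0], [v_1], [v_2], [v_3]
  1-simplices (4): [v_0,v_1], [v_0,v_3], [v_1,v_2], [v_2,v_3]

so the chain groups are C_0 ≅ Z^4, C_1 ≅ Z^4.

∂_1: C_1 → C_0 is given by ∂[p,q] = [q] − [p].
The 4×4 boundary matrix has rank 3 and Smith normal form diag(1,1,1).

Reading off H_k = ker ∂_k / im ∂_{k+1}:

  H_0: rank C_0 − rank ∂_1 = 4 − 3 = 1, and the invariant factors of ∂_1 are all 1, so H_0 = Z.
  H_1: rank ker ∂_1 − rank ∂_2 = (4 − 3) − 0 = 1, and there is no ∂_2, so H_1 = Z.

As a check, the Euler characteristic is 4 − 4 = 0, which agrees with 1 − 1 = 0.
(K is a triangulation of the circle S^1.)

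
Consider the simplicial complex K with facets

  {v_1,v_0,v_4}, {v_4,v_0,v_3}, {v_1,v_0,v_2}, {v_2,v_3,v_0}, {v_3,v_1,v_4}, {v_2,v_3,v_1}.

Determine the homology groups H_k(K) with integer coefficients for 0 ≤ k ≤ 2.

We work with the vertex ordering v_0 < v_1 < v_2 < v_3 < v_4. The simplices of K, each written with vertices in increasing order, are:

  0-simplices (5): [v_0], [v_1], [v_2], [v_3], [v_4]
  1-simplices (9): [v_0,v_1], [v_0,v_2], [v_0,v_3], [v_0,v_4], [v_1,v_2], [v_1,v_3], [v_1,v_4], [v_2,v_3], [v_3,v_4]
  2-simplices (6): [v_0,v_1,v_2], [v_0,v_1,v_4], [v_0,v_2,v_3], [v_0,v_3,v_4], [v_1,v_2,v_3], [v_1,v_3,v_4]

so the chain groups are C_0 ≅ Z^5, C_1 ≅ Z^9, C_2 ≅ Z^6.

The boundary map ∂_1: C_1 → C_0 sends each edge [p,q] (with p < q) to q − p.
The 5×9 boundary matrix has rank 4 and Smith normal form diag(1,1,1,1).

∂_2: C_2 → C_1 sends each 2-simplex [p,q,r] to [q,r] − [p,r] + [p,q]. For instance
  ∂[v_0,v_1,v_4] = [v_1,v_4] − [v_0,v_4] + [v_0,v_1],
  ∂[v_0,v_3,v_4] = [v_3,v_4] − [v_0,v_4] + [v_0,v_3].
This gives a 9×6 integer matrix of rank 5; reducing to Smith normal form yields diagonal entries (1,1,1,1,1).

Now H_k = ker ∂_k / im ∂_{k+1}, so:

  H_0: rank C_0 − rank ∂_1 = 5 − 4 = 1, and the invariant factors of ∂_1 are all 1, so H_0 ≅ Z.
  H_1: rank ker ∂_1 − rank ∂_2 = (9 − 4) − 5 = 0, and the invariant factors of ∂_2 are all 1, so H_1 ≅ 0.
  H_2: rank ker ∂_2 − rank ∂_3 = (6 − 5) − 0 = 1, and there is no ∂_3, so H_2 ≅ Z.

As a check, the Euler characteristic is 5 − 9 + 6 = 2, which agrees with 1 − 0 + 1 = 2.

H_0 ≅ Z,  H_1 = 0,  H_2 ≅ Z.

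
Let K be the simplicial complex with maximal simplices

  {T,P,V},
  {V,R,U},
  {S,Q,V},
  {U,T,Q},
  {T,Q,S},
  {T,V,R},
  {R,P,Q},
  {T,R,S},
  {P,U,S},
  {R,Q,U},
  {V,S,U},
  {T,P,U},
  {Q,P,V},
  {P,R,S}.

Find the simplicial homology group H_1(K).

We work with the vertex ordering P < Q < R < S < T < U < V. The simplices of K, each written with vertices in increasing order, are:

  0-simplices (7): P, Q, R, S, T, U, V
  1-simplices (21): PQ, PR, PS, PT, PU, PV, QR, QS, QT, QU, QV, RS, RT, RU, RV, ST, SU, SV, TU, TV, UV
  2-simplices (14): PQR, PQV, PRS, PSU, PTU, PTV, QRU, QST, QSV, QTU, RST, RTV, RUV, SUV

giving chain groups C_0 ≅ Z^7, C_1 ≅ Z^21, C_2 ≅ Z^14.

Boundary ∂_1: C_1 → C_0 maps an edge to its endpoints' difference, ∂[p,q] = q − p. For instance
  ∂PR = R − P.
This gives a 7×21 integer matrix of rank 6; reducing to Smith normal form yields diagonal entries (1,1,1,1,1,1).

Boundary ∂_2: C_2 → C_1 acts by ∂[p,q,r] = [q,r] − [p,r] + [p,q]. For instance
  ∂SUV = UV − SV + SU,
  ∂PQV = QV − PV + PQ.
This gives a 21×14 integer matrix of rank 13; reducing to Smith normal form yields diagonal entries (1,1,1,1,1,1,1,1,1,1,1,1,1).

From H_k ≅ ker(∂_k) / im(∂_{k+1}) we obtain:

  H_1: rank ker ∂_1 − rank ∂_2 = (21 − 6) − 13 = 2, and the invariant factors of ∂_2 are all 1, so H_1 ≅ Z^2.

H_1 ≅ Z^2.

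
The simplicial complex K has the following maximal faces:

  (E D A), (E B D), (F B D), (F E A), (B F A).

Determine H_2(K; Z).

Take the total order A < B < D < E < F on the vertex set. Then K (dimension 2) consists of the simplices:

  0-simplices (5): A, B, D, E, F
  1-simplices (10): AB, AD, AE, AF, BD, BE, BF, DE, DF, EF
  2-simplices (5): ABF, ADE, AEF, BDE, BDF

Hence C_0 ≅ Z^5, C_1 ≅ Z^10, C_2 ≅ Z^5.

∂_1: C_1 → C_0 sends each edge [p,q] (with p < q) to q − p. For instance
  ∂BD = D − B.
As a 5×10 matrix over Z this has rank 4, with invariant factors (1,1,1,1).

Boundary ∂_2: C_2 → C_1 maps a triangle to the signed sum of its edges. For instance
  ∂ABF = BF − AF + AB,
  ∂ADE = DE − AE + AD.
The resulting 10×5 matrix has rank 5, and its Smith normal form has invariant factors (1,1,1,1,1).

Reading off H_k = ker ∂_k / im ∂_{k+1}:

  H_2: rank ker ∂_2 − rank ∂_3 = (5 − 5) − 0 = 0, and there is no ∂_3, so H_2 = 0.

(K is a triangulation of the Möbius band.)

H_2 ≅ 0.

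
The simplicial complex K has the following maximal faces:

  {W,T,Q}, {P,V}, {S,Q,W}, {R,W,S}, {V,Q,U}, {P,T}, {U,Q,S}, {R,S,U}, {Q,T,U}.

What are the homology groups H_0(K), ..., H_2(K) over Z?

H_0 = Z,  H_1 = Z,  H_2 = 0.

Fix the vertex order P < Q < R < S < T < U < V < W and write every simplex with vertices in increasing order. Then dim K = 2 and the simplices of K are:

  0-simplices (8): P, Q, R, S, T, U, V, W
  1-simplices (15): PT, PV, QS, QT, QU, QV, QW, RS, RU, RW, SU, SW, TU, TW, UV
  2-simplices (7): QSU, QSW, QTU, QTW, QUV, RSU, RSW

so the chain groups are C_0 ≅ Z^8, C_1 ≅ Z^15, C_2 ≅ Z^7.

The boundary map ∂_1: C_1 → C_0 sends each edge [p,q] (with p < q) to q − p.
This gives a 8×15 integer matrix of rank 7; reducing to Smith normal form yields diagonal entries (1,1,1,1,1,1,1).

Boundary ∂_2: C_2 → C_1 sends each 2-simplex [p,q,r] to [q,r] − [p,r] + [p,q]. For instance
  ∂QUV = UV − QV + QU,
  ∂RSW = SW − RW + RS.
As a 15×7 matrix over Z this has rank 7, with invariant factors (1,1,1,1,1,1,1).

Now H_k = ker ∂_k / im ∂_{k+1}, so:

  H_0: rank C_0 − rank ∂_1 = 8 − 7 = 1, and the invariant factors of ∂_1 are all 1, so H_0 ≅ Z.
  H_1: rank ker ∂_1 − rank ∂_2 = (15 − 7) − 7 = 1, and the invariant factors of ∂_2 are all 1, so H_1 ≅ Z.
  H_2: rank ker ∂_2 − rank ∂_3 = (7 − 7) − 0 = 0, and there is no ∂_3, so H_2 ≅ 0.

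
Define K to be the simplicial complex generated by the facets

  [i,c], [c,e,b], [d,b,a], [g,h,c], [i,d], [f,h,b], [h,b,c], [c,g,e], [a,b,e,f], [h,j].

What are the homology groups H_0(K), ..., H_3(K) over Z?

H_0 ≅ Z,  H_1 ≅ Z,  H_2 = 0,  H_3 = 0.

Fix the vertex order a < b < c < d < e < f < g < h < i < j and write every simplex with vertices in increasing order. Then dim K = 3 and the simplices of K are:

  0-simplices (10): a, b, c, d, e, f, g, h, i, j
  1-simplices (19): ab, ad, ae, af, bc, bd, be, bf, bh, ce, cg, ch, ci, di, ef, eg, fh, gh, hj
  2-simplices (10): abd, abe, abf, aef, bce, bch, bef, bfh, ceg, cgh
  3-simplices (1): abef

Hence C_0 ≅ Z^10, C_1 ≅ Z^19, C_2 ≅ Z^10, C_3 ≅ Z^1.

The boundary map ∂_1: C_1 → C_0 is given by ∂[p,q] = [q] − [p]. For instance
  ∂cg = g − c.
The 10×19 boundary matrix has rank 9 and Smith normal form diag(1,1,1,1,1,1,1,1,1).

The boundary map ∂_2: C_2 → C_1 acts by ∂[p,q,r] = [q,r] − [p,r] + [p,q]. For instance
  ∂bef = ef − bf + be,
  ∂abd = bd − ad + ab.
This gives a 19×10 integer matrix of rank 9; reducing to Smith normal form yields diagonal entries (1,1,1,1,1,1,1,1,1).

Boundary ∂_3: C_3 → C_2 sends each 3-simplex σ to the alternating sum Σ_i (−1)^i (σ with its i-th vertex removed). For instance
  ∂abef = bef − aef + abf − abe.
As a 10×1 matrix over Z this has rank 1, with invariant factors (1).

Computing H_k = (kernel of ∂_k) / (image of ∂_{k+1}):

  H_0: rank C_0 − rank ∂_1 = 10 − 9 = 1, and the invariant factors of ∂_1 are all 1, so H_0 = Z.
  H_1: rank ker ∂_1 − rank ∂_2 = (19 − 9) − 9 = 1, and the invariant factors of ∂_2 are all 1, so H_1 = Z.
  H_2: rank ker ∂_2 − rank ∂_3 = (10 − 9) − 1 = 0, and the invariant factors of ∂_3 are all 1, so H_2 = 0.
  H_3: rank ker ∂_3 − rank ∂_4 = (1 − 1) − 0 = 0, and there is no ∂_4, so H_3 = 0.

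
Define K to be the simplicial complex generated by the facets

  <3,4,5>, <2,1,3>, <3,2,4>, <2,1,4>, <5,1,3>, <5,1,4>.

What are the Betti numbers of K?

b_0 = 1, b_1 = 0, b_2 = 1.

Take the total order 1 < 2 < 3 < 4 < 5 on the vertex set. Then K (dimension 2) consists of the simplices:

  0-simplices (5): [1], [2], [3], [4], [5]
  1-simplices (9): [1,2], [1,3], [1,4], [1,5], [2,3], [2,4], [3,4], [3,5], [4,5]
  2-simplices (6): [1,2,3], [1,2,4], [1,3,5], [1,4,5], [2,3,4], [3,4,5]

Hence C_0 ≅ Z^5, C_1 ≅ Z^9, C_2 ≅ Z^6.

Boundary ∂_1: C_1 → C_0 sends each edge [p,q] (with p < q) to q − p. For instance
  ∂[3,5] = [5] − [3].
As a 5×9 matrix over Z this has rank 4, with invariant factors (1,1,1,1).

The boundary map ∂_2: C_2 → C_1 acts by ∂[p,q,r] = [q,r] − [p,r] + [p,q]. For instance
  ∂[1,4,5] = [4,5] − [1,5] + [1,4],
  ∂[2,3,4] = [3,4] − [2,4] + [2,3].
The resulting 9×6 matrix has rank 5, and its Smith normal form has invariant factors (1,1,1,1,1).

Now H_k = ker ∂_k / im ∂_{k+1}, so:

  H_0: rank C_0 − rank ∂_1 = 5 − 4 = 1, and the invariant factors of ∂_1 are all 1, so H_0 = Z.
  H_1: rank ker ∂_1 − rank ∂_2 = (9 − 4) − 5 = 0, and the invariant factors of ∂_2 are all 1, so H_1 = 0.
  H_2: rank ker ∂_2 − rank ∂_3 = (6 − 5) − 0 = 1, and there is no ∂_3, so H_2 = Z.

As a check, the Euler characteristic is 5 − 9 + 6 = 2, which agrees with 1 − 0 + 1 = 2.

Hence the Betti numbers are b_0 = 1, b_1 = 0, b_2 = 1.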